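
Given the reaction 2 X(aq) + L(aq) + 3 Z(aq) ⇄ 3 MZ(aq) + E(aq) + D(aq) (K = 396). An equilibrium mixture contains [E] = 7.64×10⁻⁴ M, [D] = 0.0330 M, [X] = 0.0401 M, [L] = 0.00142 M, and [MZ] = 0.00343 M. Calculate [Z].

At equilibrium, K = [MZ]³·[E]·[D] / ([X]²·[L]·[Z]³) = 396.
(0.00343)³·(7.64×10⁻⁴)·(0.0330) / ((0.0401)²·(0.00142)·([Z])³) = 396
[Z]³ = 1.13×10⁻⁹ ⇒ [Z] = 0.00104 M

[Z] = 0.00104 M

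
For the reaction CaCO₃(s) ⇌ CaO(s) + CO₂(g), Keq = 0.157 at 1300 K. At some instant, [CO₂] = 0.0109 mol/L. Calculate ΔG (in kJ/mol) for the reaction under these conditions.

(CaCO₃, CaO are pure solids — omitted from Q.)
Q = [CO₂] = 0.0109
ΔG = RT ln(Q/Keq) = (8.314 J mol⁻¹ K⁻¹)(1300 K) × ln(0.0109/0.157)
   = (10.81 kJ/mol)(-2.667) = -28.8 kJ/mol
ΔG < 0, so the forward reaction is spontaneous (proceeds forward).

ΔG = -28.8 kJ/mol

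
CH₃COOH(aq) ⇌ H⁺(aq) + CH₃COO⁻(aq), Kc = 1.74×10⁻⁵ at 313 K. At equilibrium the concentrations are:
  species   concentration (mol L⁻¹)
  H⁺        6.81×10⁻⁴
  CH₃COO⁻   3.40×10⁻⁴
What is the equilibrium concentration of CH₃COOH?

[CH₃COOH] = 0.0133 mol L⁻¹

At equilibrium, Kc = [H⁺]·[CH₃COO⁻] / [CH₃COOH] = 1.74×10⁻⁵.
(6.81×10⁻⁴)·(3.40×10⁻⁴) / ([CH₃COOH]) = 1.74×10⁻⁵
[CH₃COOH] = 0.0133 mol L⁻¹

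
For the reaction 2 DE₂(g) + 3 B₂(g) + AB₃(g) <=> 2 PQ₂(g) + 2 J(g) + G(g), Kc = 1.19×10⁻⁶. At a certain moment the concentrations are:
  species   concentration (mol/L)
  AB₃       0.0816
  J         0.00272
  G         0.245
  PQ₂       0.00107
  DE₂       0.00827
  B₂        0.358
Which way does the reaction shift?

reverse (toward reactants)

Qc = [PQ₂]²·[J]²·[G] / ([DE₂]²·[B₂]³·[AB₃]) = (0.00107)²·(0.00272)²·(0.245) / ((0.00827)²·(0.358)³·(0.0816)) = 8.10×10⁻⁶
Qc = 8.10×10⁻⁶ > Kc = 1.19×10⁻⁶, so the reverse reaction proceeds.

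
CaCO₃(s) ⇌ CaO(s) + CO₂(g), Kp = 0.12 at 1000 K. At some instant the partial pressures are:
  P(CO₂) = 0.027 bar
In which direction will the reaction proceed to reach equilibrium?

(CaCO₃, CaO are pure solids — omitted from Qp.)
Qp = P(CO₂) = 0.027
Qp = 0.027 < Kp = 0.12, so the forward reaction proceeds.

in the forward direction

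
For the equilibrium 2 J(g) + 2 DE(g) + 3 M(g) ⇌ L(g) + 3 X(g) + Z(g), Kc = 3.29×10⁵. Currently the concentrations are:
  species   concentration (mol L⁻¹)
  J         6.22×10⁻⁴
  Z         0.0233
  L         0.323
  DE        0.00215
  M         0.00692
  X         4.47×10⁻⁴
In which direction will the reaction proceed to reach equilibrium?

reverse (toward reactants)

Qc = [L]·[X]³·[Z] / ([J]²·[DE]²·[M]³) = (0.323)·(4.47×10⁻⁴)³·(0.0233) / ((6.22×10⁻⁴)²·(0.00215)²·(0.00692)³) = 1.13×10⁶
Qc = 1.13×10⁶ > Kc = 3.29×10⁵, so the reverse reaction proceeds.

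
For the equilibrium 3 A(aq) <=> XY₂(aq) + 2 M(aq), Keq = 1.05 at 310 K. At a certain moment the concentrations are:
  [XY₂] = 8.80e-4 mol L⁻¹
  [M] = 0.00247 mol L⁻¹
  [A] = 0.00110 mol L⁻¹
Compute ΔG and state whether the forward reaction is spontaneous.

ΔG = 3.47 kJ/mol; the forward reaction is non-spontaneous

Q = [XY₂]·[M]² / [A]³ = (8.80e-4)·(0.00247)² / (0.00110)³ = 4.03
ΔG = RT ln(Q/Keq) = (8.314 J mol⁻¹ K⁻¹)(310 K) × ln(4.03/1.05)
   = (2.577 kJ/mol)(1.345) = 3.47 kJ/mol
ΔG > 0, so the forward reaction is non-spontaneous (proceeds in reverse).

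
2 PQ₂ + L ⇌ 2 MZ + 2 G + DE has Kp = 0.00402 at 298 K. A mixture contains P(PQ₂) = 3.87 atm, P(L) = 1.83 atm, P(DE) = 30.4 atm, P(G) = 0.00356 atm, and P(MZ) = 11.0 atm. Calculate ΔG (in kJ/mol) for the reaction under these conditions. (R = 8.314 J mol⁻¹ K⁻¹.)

Qp = P(MZ)²·P(G)²·P(DE) / (P(PQ₂)²·P(L)) = (11.0)²·(0.00356)²·(30.4) / ((3.87)²·(1.83)) = 0.00170
ΔG = RT ln(Qp/Kp) = (8.314 J mol⁻¹ K⁻¹)(298 K) × ln(0.00170/0.00402)
   = (2.478 kJ/mol)(-0.8607) = -2.13 kJ/mol
ΔG < 0, so the forward reaction is spontaneous (proceeds forward).

ΔG = -2.13 kJ/mol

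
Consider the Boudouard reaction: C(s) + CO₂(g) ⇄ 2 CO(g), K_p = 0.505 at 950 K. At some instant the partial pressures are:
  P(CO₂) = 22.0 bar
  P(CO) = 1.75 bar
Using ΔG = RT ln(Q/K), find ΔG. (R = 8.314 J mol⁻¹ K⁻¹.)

ΔG = -10.2 kJ/mol

(C is a pure solid — omitted from Q_p.)
Q_p = P(CO)² / P(CO₂) = (1.75)² / (22.0) = 0.139
ΔG = RT ln(Q_p/K_p) = (8.314 J mol⁻¹ K⁻¹)(950 K) × ln(0.139/0.505)
   = (7.898 kJ/mol)(-1.290) = -10.2 kJ/mol
ΔG < 0, so the forward reaction is spontaneous (proceeds forward).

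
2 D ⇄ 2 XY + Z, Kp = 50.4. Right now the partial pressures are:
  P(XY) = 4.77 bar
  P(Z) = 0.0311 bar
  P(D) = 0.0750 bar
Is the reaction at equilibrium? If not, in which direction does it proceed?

in the reverse direction

Qp = P(XY)²·P(Z) / P(D)² = (4.77)²·(0.0311) / (0.0750)² = 126
Qp = 126 > Kp = 50.4, so the reverse reaction proceeds.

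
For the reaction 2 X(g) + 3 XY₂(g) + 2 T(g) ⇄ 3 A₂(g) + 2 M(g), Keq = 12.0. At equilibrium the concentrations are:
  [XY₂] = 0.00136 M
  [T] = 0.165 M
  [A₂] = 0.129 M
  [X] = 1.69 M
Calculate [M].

At equilibrium, Keq = [A₂]³·[M]² / ([X]²·[XY₂]³·[T]²) = 12.0.
(0.129)³·([M])² / ((1.69)²·(0.00136)³·(0.165)²) = 12.0
[M]² = 1.09e-6 ⇒ [M] = 0.00105 M

[M] = 0.00105 M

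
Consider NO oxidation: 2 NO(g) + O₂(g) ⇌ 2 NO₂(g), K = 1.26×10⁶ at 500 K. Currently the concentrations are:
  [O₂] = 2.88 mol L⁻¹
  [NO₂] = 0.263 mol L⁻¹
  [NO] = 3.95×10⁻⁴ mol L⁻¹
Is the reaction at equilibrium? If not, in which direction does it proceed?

Q = [NO₂]² / ([NO]²·[O₂]) = (0.263)² / ((3.95×10⁻⁴)²·(2.88)) = 1.54×10⁵
Q = 1.54×10⁵ < K = 1.26×10⁶, so the forward reaction proceeds.

in the forward direction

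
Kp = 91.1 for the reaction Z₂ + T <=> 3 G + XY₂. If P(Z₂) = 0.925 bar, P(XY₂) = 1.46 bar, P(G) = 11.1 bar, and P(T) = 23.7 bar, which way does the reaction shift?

at equilibrium

Qp = P(G)³·P(XY₂) / (P(Z₂)·P(T)) = (11.1)³·(1.46) / ((0.925)·(23.7)) = 91.1
Qp = 91.1 = Kp, so the system is already at equilibrium.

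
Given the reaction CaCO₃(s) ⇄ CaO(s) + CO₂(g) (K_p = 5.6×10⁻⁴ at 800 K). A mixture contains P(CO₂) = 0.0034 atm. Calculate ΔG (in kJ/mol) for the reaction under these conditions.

(CaCO₃, CaO are pure solids — omitted from Q_p.)
Q_p = P(CO₂) = 0.00340
ΔG = RT ln(Q_p/K_p) = (8.314 J mol⁻¹ K⁻¹)(800 K) × ln(0.00340/5.6×10⁻⁴)
   = (6.651 kJ/mol)(1.804) = 12.0 kJ/mol
ΔG > 0, so the forward reaction is non-spontaneous (proceeds in reverse).

ΔG = 12.0 kJ/mol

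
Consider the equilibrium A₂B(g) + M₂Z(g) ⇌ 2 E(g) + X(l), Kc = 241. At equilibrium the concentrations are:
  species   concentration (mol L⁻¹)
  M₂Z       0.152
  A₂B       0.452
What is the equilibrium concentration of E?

(X is a pure liquid — omitted from Kc.)
At equilibrium, Kc = [E]² / ([A₂B]·[M₂Z]) = 241.
([E])² / ((0.452)·(0.152)) = 241
[E]² = 16.6 ⇒ [E] = 4.07 mol L⁻¹

[E] = 4.07 mol L⁻¹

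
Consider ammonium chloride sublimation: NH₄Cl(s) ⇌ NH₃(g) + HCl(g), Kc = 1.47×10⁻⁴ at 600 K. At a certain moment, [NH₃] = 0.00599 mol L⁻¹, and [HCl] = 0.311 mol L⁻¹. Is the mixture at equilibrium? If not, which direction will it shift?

no; Q > K, reaction proceeds in reverse

(NH₄Cl is a pure solid — omitted from Qc.)
Qc = [NH₃]·[HCl] = (0.00599)·(0.311) = 0.00186
Qc = 0.00186 > Kc = 1.47×10⁻⁴: net reverse reaction.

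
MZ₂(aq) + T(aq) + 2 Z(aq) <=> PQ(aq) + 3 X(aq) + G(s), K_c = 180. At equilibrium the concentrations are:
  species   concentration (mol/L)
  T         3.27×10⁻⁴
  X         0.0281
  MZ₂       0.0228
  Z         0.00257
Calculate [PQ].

[PQ] = 3.99×10⁻⁴ mol/L

(G is a pure solid — omitted from K_c.)
At equilibrium, K_c = [PQ]·[X]³ / ([MZ₂]·[T]·[Z]²) = 180.
([PQ])·(0.0281)³ / ((0.0228)·(3.27×10⁻⁴)·(0.00257)²) = 180
[PQ] = 3.99×10⁻⁴ mol/L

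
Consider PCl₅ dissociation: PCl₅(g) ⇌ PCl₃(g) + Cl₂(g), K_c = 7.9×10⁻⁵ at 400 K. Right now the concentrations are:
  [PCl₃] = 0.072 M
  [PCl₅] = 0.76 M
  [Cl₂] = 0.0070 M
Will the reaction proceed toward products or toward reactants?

Q_c = [PCl₃]·[Cl₂] / [PCl₅] = (0.072)·(0.0070) / (0.76) = 6.6×10⁻⁴
Q_c = 6.6×10⁻⁴ > K_c = 7.9×10⁻⁵, so the reverse reaction proceeds.

in the reverse direction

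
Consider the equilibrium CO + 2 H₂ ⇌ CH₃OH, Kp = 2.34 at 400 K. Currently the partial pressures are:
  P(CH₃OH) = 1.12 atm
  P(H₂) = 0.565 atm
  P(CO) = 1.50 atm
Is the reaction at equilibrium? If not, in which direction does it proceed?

Qp = P(CH₃OH) / (P(CO)·P(H₂)²) = (1.12) / ((1.50)·(0.565)²) = 2.34
Qp = 2.34 = Kp, so the system is already at equilibrium.

at equilibrium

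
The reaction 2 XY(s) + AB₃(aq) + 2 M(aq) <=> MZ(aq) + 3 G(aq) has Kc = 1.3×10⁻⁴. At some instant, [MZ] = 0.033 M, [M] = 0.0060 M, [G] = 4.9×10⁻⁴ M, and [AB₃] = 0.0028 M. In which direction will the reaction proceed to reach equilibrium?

to the right

(XY is a pure solid — omitted from Qc.)
Qc = [MZ]·[G]³ / ([AB₃]·[M]²) = (0.033)·(4.9×10⁻⁴)³ / ((0.0028)·(0.0060)²) = 3.9×10⁻⁵
Qc = 3.9×10⁻⁵ < Kc = 1.3×10⁻⁴, so the forward reaction proceeds.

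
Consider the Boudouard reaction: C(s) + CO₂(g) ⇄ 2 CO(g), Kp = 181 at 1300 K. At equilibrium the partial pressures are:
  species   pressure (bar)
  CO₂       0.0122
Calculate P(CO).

(C is a pure solid — omitted from Kp.)
At equilibrium, Kp = P(CO)² / P(CO₂) = 181.
(P(CO))² / (0.0122) = 181
P(CO)² = 2.21 ⇒ P(CO) = 1.49 bar

P(CO) = 1.49 bar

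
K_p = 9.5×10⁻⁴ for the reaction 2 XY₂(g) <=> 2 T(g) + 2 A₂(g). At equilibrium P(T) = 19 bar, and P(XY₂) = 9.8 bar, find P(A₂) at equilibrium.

At equilibrium, K_p = P(T)²·P(A₂)² / P(XY₂)² = 9.5×10⁻⁴.
(19)²·(P(A₂))² / (9.8)² = 9.5×10⁻⁴
P(A₂)² = 2.53×10⁻⁴ ⇒ P(A₂) = 0.016 bar

P(A₂) = 0.016 bar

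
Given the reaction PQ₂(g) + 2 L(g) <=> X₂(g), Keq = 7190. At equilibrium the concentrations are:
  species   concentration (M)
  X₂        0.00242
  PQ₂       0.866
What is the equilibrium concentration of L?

At equilibrium, Keq = [X₂] / ([PQ₂]·[L]²) = 7190.
(0.00242) / ((0.866)·([L])²) = 7190
[L]² = 3.89×10⁻⁷ ⇒ [L] = 6.23×10⁻⁴ M

[L] = 6.23×10⁻⁴ M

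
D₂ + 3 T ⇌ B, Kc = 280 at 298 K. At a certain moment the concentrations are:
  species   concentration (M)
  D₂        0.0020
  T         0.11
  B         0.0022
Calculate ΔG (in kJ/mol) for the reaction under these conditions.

Qc = [B] / ([D₂]·[T]³) = (0.0022) / ((0.0020)·(0.11)³) = 826
ΔG = RT ln(Qc/Kc) = (8.314 J mol⁻¹ K⁻¹)(298 K) × ln(826/280)
   = (2.478 kJ/mol)(1.082) = 2.68 kJ/mol
ΔG > 0, so the forward reaction is non-spontaneous (proceeds in reverse).

ΔG = 2.68 kJ/mol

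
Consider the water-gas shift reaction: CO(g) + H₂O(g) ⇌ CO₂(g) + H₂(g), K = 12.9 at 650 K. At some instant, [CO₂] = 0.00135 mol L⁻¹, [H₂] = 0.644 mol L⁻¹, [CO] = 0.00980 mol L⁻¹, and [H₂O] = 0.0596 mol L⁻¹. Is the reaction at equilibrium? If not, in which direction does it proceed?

Q = [CO₂]·[H₂] / ([CO]·[H₂O]) = (0.00135)·(0.644) / ((0.00980)·(0.0596)) = 1.49
Q = 1.49 < K = 12.9, so the forward reaction proceeds.

in the forward direction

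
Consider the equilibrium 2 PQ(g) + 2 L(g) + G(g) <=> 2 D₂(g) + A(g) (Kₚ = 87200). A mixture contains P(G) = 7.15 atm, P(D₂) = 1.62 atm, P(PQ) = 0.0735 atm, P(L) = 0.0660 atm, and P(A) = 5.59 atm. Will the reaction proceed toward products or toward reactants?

Qₚ = P(D₂)²·P(A) / (P(PQ)²·P(L)²·P(G)) = (1.62)²·(5.59) / ((0.0735)²·(0.0660)²·(7.15)) = 87200
Qₚ = 87200 = Kₚ, so the system is already at equilibrium.

no net change (already at equilibrium)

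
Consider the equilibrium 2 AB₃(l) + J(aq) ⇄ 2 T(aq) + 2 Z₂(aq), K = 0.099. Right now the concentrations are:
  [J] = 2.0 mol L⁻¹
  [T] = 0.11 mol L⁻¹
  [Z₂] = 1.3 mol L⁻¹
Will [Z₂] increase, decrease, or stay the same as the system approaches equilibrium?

increase

(AB₃ is a pure liquid — omitted from Q.)
Q = [T]²·[Z₂]² / [J] = (0.11)²·(1.3)² / (2.0) = 0.010
Q = 0.010 < K = 0.099: net forward reaction.
Z₂ is a product, so it increases.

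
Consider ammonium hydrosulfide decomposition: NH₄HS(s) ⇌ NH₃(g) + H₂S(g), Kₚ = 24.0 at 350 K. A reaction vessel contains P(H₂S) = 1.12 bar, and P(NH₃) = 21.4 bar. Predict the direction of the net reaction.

no net change (already at equilibrium)

(NH₄HS is a pure solid — omitted from Qₚ.)
Qₚ = P(NH₃)·P(H₂S) = (21.4)·(1.12) = 24.0
Qₚ = 24.0 = Kₚ, so the system is already at equilibrium.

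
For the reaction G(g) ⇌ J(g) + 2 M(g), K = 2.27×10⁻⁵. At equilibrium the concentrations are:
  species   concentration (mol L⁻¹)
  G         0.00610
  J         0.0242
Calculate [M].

At equilibrium, K = [J]·[M]² / [G] = 2.27×10⁻⁵.
(0.0242)·([M])² / (0.00610) = 2.27×10⁻⁵
[M]² = 5.72×10⁻⁶ ⇒ [M] = 0.00239 mol L⁻¹

[M] = 0.00239 mol L⁻¹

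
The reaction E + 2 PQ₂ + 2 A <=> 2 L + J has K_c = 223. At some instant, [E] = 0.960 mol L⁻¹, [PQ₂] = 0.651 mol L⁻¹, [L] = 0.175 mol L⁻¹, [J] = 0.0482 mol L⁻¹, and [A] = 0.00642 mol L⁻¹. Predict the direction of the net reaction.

Q_c = [L]²·[J] / ([E]·[PQ₂]²·[A]²) = (0.175)²·(0.0482) / ((0.960)·(0.651)²·(0.00642)²) = 88.0
Q_c = 88.0 < K_c = 223, so the forward reaction proceeds.

to the right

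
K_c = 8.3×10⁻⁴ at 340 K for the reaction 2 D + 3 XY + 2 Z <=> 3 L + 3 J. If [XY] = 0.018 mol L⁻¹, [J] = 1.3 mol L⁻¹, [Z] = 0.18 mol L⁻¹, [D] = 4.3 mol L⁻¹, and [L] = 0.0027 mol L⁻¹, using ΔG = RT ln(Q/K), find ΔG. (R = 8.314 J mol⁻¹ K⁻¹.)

Q_c = [L]³·[J]³ / ([D]²·[XY]³·[Z]²) = (0.0027)³·(1.3)³ / ((4.3)²·(0.018)³·(0.18)²) = 0.0124
ΔG = RT ln(Q_c/K_c) = (8.314 J mol⁻¹ K⁻¹)(340 K) × ln(0.0124/8.3×10⁻⁴)
   = (2.827 kJ/mol)(2.704) = 7.64 kJ/mol
ΔG > 0, so the forward reaction is non-spontaneous (proceeds in reverse).

ΔG = 7.64 kJ/mol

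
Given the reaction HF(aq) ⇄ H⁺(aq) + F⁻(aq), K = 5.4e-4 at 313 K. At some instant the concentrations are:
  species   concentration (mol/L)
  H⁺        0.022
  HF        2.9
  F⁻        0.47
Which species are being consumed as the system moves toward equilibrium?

H⁺, F⁻ (products)

Q = [H⁺]·[F⁻] / [HF] = (0.022)·(0.47) / (2.9) = 0.0036
Q = 0.0036 > K = 5.4e-4: net reverse reaction.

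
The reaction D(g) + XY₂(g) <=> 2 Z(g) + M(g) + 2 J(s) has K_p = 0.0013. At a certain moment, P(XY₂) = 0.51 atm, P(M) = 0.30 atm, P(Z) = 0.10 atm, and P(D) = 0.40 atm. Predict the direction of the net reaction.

(J is a pure solid — omitted from Q_p.)
Q_p = P(Z)²·P(M) / (P(D)·P(XY₂)) = (0.10)²·(0.30) / ((0.40)·(0.51)) = 0.015
Q_p = 0.015 > K_p = 0.0013, so the reverse reaction proceeds.

reverse (toward reactants)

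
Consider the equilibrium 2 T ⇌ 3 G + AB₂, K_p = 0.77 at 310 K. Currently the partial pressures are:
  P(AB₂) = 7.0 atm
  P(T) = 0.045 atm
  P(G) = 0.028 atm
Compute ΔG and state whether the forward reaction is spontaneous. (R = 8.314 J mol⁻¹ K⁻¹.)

Q_p = P(G)³·P(AB₂) / P(T)² = (0.028)³·(7.0) / (0.045)² = 0.0759
ΔG = RT ln(Q_p/K_p) = (8.314 J mol⁻¹ K⁻¹)(310 K) × ln(0.0759/0.77)
   = (2.577 kJ/mol)(-2.317) = -5.97 kJ/mol
ΔG < 0, so the forward reaction is spontaneous (proceeds forward).

ΔG = -5.97 kJ/mol; the forward reaction is spontaneous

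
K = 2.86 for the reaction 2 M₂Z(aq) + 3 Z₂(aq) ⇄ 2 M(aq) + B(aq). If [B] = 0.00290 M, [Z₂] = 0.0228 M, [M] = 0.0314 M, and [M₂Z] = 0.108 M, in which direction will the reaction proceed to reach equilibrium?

reverse (toward reactants)

Q = [M]²·[B] / ([M₂Z]²·[Z₂]³) = (0.0314)²·(0.00290) / ((0.108)²·(0.0228)³) = 20.7
Q = 20.7 > K = 2.86, so the reverse reaction proceeds.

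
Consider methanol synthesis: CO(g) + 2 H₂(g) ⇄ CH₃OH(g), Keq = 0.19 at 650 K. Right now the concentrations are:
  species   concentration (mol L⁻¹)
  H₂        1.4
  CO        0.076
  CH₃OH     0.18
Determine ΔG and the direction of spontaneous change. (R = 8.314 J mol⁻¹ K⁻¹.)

ΔG = 10.0 kJ/mol; the forward reaction is non-spontaneous

Q = [CH₃OH] / ([CO]·[H₂]²) = (0.18) / ((0.076)·(1.4)²) = 1.21
ΔG = RT ln(Q/Keq) = (8.314 J mol⁻¹ K⁻¹)(650 K) × ln(1.21/0.19)
   = (5.404 kJ/mol)(1.851) = 10.0 kJ/mol
ΔG > 0, so the forward reaction is non-spontaneous (proceeds in reverse).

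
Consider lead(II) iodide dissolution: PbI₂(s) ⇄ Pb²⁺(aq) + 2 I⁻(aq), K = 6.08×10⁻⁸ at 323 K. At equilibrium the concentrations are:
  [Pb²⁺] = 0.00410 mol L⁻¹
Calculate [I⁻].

(PbI₂ is a pure solid — omitted from K.)
At equilibrium, K = [Pb²⁺]·[I⁻]² = 6.08×10⁻⁸.
(0.00410)·([I⁻])² = 6.08×10⁻⁸
[I⁻]² = 1.48×10⁻⁵ ⇒ [I⁻] = 0.00385 mol L⁻¹

[I⁻] = 0.00385 mol L⁻¹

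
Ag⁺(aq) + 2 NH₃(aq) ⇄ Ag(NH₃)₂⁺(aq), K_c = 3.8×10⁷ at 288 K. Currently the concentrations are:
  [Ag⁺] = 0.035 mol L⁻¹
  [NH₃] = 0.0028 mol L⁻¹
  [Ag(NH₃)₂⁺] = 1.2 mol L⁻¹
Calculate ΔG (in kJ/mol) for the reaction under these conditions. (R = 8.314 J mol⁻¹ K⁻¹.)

Q_c = [Ag(NH₃)₂⁺] / ([Ag⁺]·[NH₃]²) = (1.2) / ((0.035)·(0.0028)²) = 4.37×10⁶
ΔG = RT ln(Q_c/K_c) = (8.314 J mol⁻¹ K⁻¹)(288 K) × ln(4.37×10⁶/3.8×10⁷)
   = (2.394 kJ/mol)(-2.163) = -5.18 kJ/mol
ΔG < 0, so the forward reaction is spontaneous (proceeds forward).

ΔG = -5.18 kJ/mol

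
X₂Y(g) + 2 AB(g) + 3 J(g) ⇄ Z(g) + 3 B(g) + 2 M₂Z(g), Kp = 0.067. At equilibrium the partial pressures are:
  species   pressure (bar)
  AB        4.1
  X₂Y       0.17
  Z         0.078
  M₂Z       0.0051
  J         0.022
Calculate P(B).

P(B) = 1.0 bar

At equilibrium, Kp = P(Z)·P(B)³·P(M₂Z)² / (P(X₂Y)·P(AB)²·P(J)³) = 0.067.
(0.078)·(P(B))³·(0.0051)² / ((0.17)·(4.1)²·(0.022)³) = 0.067
P(B)³ = 1.00 ⇒ P(B) = 1.0 bar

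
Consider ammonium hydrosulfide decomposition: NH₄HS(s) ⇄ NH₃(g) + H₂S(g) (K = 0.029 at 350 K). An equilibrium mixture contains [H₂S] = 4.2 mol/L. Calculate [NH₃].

(NH₄HS is a pure solid — omitted from K.)
At equilibrium, K = [NH₃]·[H₂S] = 0.029.
([NH₃])·(4.2) = 0.029
[NH₃] = 0.00690 = 0.0069 mol/L

[NH₃] = 0.0069 mol/L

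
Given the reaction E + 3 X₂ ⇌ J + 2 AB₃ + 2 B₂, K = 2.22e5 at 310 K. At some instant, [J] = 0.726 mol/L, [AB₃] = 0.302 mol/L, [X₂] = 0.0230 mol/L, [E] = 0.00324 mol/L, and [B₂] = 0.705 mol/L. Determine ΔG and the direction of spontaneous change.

ΔG = 3.41 kJ/mol; the forward reaction is non-spontaneous

Q = [J]·[AB₃]²·[B₂]² / ([E]·[X₂]³) = (0.726)·(0.302)²·(0.705)² / ((0.00324)·(0.0230)³) = 8.35e5
ΔG = RT ln(Q/K) = (8.314 J mol⁻¹ K⁻¹)(310 K) × ln(8.35e5/2.22e5)
   = (2.577 kJ/mol)(1.325) = 3.41 kJ/mol
ΔG > 0, so the forward reaction is non-spontaneous (proceeds in reverse).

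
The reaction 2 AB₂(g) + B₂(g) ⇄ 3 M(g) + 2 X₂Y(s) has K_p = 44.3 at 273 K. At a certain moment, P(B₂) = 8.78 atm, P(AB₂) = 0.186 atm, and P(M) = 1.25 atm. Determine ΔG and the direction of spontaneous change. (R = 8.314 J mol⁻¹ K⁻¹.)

(X₂Y is a pure solid — omitted from Q_p.)
Q_p = P(M)³ / (P(AB₂)²·P(B₂)) = (1.25)³ / ((0.186)²·(8.78)) = 6.43
ΔG = RT ln(Q_p/K_p) = (8.314 J mol⁻¹ K⁻¹)(273 K) × ln(6.43/44.3)
   = (2.270 kJ/mol)(-1.930) = -4.38 kJ/mol
ΔG < 0, so the forward reaction is spontaneous (proceeds forward).

ΔG = -4.38 kJ/mol; the forward reaction is spontaneous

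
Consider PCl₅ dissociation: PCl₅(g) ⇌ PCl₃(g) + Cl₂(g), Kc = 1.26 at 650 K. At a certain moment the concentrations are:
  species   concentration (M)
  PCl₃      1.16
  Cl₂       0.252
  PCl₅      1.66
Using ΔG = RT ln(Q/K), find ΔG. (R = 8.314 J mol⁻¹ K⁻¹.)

Qc = [PCl₃]·[Cl₂] / [PCl₅] = (1.16)·(0.252) / (1.66) = 0.176
ΔG = RT ln(Qc/Kc) = (8.314 J mol⁻¹ K⁻¹)(650 K) × ln(0.176/1.26)
   = (5.404 kJ/mol)(-1.968) = -10.6 kJ/mol
ΔG < 0, so the forward reaction is spontaneous (proceeds forward).

ΔG = -10.6 kJ/mol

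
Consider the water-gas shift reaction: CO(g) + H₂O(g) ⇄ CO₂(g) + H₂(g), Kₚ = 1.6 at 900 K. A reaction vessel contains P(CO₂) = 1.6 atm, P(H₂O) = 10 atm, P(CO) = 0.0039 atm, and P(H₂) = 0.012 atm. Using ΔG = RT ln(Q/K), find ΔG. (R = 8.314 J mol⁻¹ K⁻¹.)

ΔG = -8.82 kJ/mol

Qₚ = P(CO₂)·P(H₂) / (P(CO)·P(H₂O)) = (1.6)·(0.012) / ((0.0039)·(10)) = 0.492
ΔG = RT ln(Qₚ/Kₚ) = (8.314 J mol⁻¹ K⁻¹)(900 K) × ln(0.492/1.6)
   = (7.483 kJ/mol)(-1.179) = -8.82 kJ/mol
ΔG < 0, so the forward reaction is spontaneous (proceeds forward).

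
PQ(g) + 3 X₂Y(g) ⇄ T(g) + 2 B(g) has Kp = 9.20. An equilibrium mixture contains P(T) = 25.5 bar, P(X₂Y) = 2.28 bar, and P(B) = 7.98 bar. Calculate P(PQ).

At equilibrium, Kp = P(T)·P(B)² / (P(PQ)·P(X₂Y)³) = 9.20.
(25.5)·(7.98)² / ((P(PQ))·(2.28)³) = 9.20
P(PQ) = 14.9 bar

P(PQ) = 14.9 bar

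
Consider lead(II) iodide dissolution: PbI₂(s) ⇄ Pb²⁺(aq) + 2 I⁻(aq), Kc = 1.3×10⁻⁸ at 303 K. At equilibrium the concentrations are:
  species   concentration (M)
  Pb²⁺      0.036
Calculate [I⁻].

(PbI₂ is a pure solid — omitted from Kc.)
At equilibrium, Kc = [Pb²⁺]·[I⁻]² = 1.3×10⁻⁸.
(0.036)·([I⁻])² = 1.3×10⁻⁸
[I⁻]² = 3.61×10⁻⁷ ⇒ [I⁻] = 6.0×10⁻⁴ M

[I⁻] = 6.0×10⁻⁴ M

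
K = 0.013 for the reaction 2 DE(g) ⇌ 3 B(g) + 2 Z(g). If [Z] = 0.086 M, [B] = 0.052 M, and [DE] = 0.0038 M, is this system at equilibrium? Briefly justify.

no; Q > K, reaction proceeds in reverse

Q = [B]³·[Z]² / [DE]² = (0.052)³·(0.086)² / (0.0038)² = 0.072
Q = 0.072 > K = 0.013: net reverse reaction.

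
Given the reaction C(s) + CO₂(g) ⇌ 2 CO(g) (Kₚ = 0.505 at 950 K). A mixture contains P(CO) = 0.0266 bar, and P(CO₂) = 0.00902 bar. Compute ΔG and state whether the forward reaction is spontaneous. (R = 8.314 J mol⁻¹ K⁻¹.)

ΔG = -14.7 kJ/mol; the forward reaction is spontaneous

(C is a pure solid — omitted from Qₚ.)
Qₚ = P(CO)² / P(CO₂) = (0.0266)² / (0.00902) = 0.0784
ΔG = RT ln(Qₚ/Kₚ) = (8.314 J mol⁻¹ K⁻¹)(950 K) × ln(0.0784/0.505)
   = (7.898 kJ/mol)(-1.863) = -14.7 kJ/mol
ΔG < 0, so the forward reaction is spontaneous (proceeds forward).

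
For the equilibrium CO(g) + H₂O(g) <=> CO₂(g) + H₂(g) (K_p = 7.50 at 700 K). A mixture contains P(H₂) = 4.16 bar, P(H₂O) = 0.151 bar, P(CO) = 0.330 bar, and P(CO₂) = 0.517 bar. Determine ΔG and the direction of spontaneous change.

ΔG = 10.2 kJ/mol; the forward reaction is non-spontaneous

Q_p = P(CO₂)·P(H₂) / (P(CO)·P(H₂O)) = (0.517)·(4.16) / ((0.330)·(0.151)) = 43.2
ΔG = RT ln(Q_p/K_p) = (8.314 J mol⁻¹ K⁻¹)(700 K) × ln(43.2/7.50)
   = (5.820 kJ/mol)(1.751) = 10.2 kJ/mol
ΔG > 0, so the forward reaction is non-spontaneous (proceeds in reverse).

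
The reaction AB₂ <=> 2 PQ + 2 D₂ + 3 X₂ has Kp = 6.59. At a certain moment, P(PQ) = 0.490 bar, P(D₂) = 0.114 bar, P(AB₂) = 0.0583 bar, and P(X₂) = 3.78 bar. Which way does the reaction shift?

forward (toward products)

Qp = P(PQ)²·P(D₂)²·P(X₂)³ / P(AB₂) = (0.490)²·(0.114)²·(3.78)³ / (0.0583) = 2.89
Qp = 2.89 < Kp = 6.59, so the forward reaction proceeds.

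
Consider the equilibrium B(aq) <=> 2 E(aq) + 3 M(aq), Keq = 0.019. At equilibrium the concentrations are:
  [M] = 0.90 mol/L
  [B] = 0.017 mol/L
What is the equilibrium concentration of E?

[E] = 0.021 mol/L

At equilibrium, Keq = [E]²·[M]³ / [B] = 0.019.
([E])²·(0.90)³ / (0.017) = 0.019
[E]² = 4.43×10⁻⁴ ⇒ [E] = 0.021 mol/L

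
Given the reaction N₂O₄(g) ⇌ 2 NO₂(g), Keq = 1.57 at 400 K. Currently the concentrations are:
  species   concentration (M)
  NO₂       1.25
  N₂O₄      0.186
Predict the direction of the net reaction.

to the left

Q = [NO₂]² / [N₂O₄] = (1.25)² / (0.186) = 8.40
Q = 8.40 > Keq = 1.57, so the reverse reaction proceeds.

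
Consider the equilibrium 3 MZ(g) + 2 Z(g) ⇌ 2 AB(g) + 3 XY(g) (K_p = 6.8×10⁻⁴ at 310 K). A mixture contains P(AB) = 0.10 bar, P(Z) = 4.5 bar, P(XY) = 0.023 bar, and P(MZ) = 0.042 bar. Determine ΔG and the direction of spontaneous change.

Q_p = P(AB)²·P(XY)³ / (P(MZ)³·P(Z)²) = (0.10)²·(0.023)³ / ((0.042)³·(4.5)²) = 8.11×10⁻⁵
ΔG = RT ln(Q_p/K_p) = (8.314 J mol⁻¹ K⁻¹)(310 K) × ln(8.11×10⁻⁵/6.8×10⁻⁴)
   = (2.577 kJ/mol)(-2.126) = -5.48 kJ/mol
ΔG < 0, so the forward reaction is spontaneous (proceeds forward).

ΔG = -5.48 kJ/mol; the forward reaction is spontaneous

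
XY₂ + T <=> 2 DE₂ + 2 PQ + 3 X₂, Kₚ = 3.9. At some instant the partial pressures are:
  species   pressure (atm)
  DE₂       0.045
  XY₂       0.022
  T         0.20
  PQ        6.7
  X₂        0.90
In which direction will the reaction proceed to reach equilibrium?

to the left

Qₚ = P(DE₂)²·P(PQ)²·P(X₂)³ / (P(XY₂)·P(T)) = (0.045)²·(6.7)²·(0.90)³ / ((0.022)·(0.20)) = 15
Qₚ = 15 > Kₚ = 3.9, so the reverse reaction proceeds.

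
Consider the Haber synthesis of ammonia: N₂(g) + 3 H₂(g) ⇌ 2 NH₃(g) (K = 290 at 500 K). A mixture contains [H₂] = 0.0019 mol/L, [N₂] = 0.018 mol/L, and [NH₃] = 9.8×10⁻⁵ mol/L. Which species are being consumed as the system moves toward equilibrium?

N₂, H₂ (reactants)

Q = [NH₃]² / ([N₂]·[H₂]³) = (9.8×10⁻⁵)² / ((0.018)·(0.0019)³) = 78
Q = 78 < K = 290: net forward reaction.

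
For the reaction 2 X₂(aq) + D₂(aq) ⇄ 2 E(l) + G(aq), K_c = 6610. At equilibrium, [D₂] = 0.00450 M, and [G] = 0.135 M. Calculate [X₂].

[X₂] = 0.0674 M

(E is a pure liquid — omitted from K_c.)
At equilibrium, K_c = [G] / ([X₂]²·[D₂]) = 6610.
(0.135) / (([X₂])²·(0.00450)) = 6610
[X₂]² = 0.00454 ⇒ [X₂] = 0.0674 M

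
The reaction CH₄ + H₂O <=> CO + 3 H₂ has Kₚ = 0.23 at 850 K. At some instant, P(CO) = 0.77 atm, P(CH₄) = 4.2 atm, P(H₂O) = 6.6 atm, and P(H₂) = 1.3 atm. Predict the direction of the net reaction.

to the right

Qₚ = P(CO)·P(H₂)³ / (P(CH₄)·P(H₂O)) = (0.77)·(1.3)³ / ((4.2)·(6.6)) = 0.061
Qₚ = 0.061 < Kₚ = 0.23, so the forward reaction proceeds.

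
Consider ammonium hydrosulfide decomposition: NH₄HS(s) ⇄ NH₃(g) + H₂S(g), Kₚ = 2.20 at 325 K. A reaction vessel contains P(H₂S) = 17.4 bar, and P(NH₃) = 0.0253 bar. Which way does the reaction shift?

(NH₄HS is a pure solid — omitted from Qₚ.)
Qₚ = P(NH₃)·P(H₂S) = (0.0253)·(17.4) = 0.440
Qₚ = 0.440 < Kₚ = 2.20, so the forward reaction proceeds.

to the right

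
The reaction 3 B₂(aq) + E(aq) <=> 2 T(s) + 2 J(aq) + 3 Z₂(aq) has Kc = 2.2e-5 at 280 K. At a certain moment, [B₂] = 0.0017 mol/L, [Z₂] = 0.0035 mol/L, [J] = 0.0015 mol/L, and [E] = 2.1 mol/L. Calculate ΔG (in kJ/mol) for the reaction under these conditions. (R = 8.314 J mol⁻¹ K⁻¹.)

(T is a pure solid — omitted from Qc.)
Qc = [J]²·[Z₂]³ / ([B₂]³·[E]) = (0.0015)²·(0.0035)³ / ((0.0017)³·(2.1)) = 9.35e-6
ΔG = RT ln(Qc/Kc) = (8.314 J mol⁻¹ K⁻¹)(280 K) × ln(9.35e-6/2.2e-5)
   = (2.328 kJ/mol)(-0.8557) = -1.99 kJ/mol
ΔG < 0, so the forward reaction is spontaneous (proceeds forward).

ΔG = -1.99 kJ/mol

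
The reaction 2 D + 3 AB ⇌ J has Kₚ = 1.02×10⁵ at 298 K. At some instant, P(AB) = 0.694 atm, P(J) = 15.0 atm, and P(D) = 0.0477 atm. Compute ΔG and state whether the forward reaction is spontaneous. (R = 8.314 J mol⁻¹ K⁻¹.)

Qₚ = P(J) / (P(D)²·P(AB)³) = (15.0) / ((0.0477)²·(0.694)³) = 19700
ΔG = RT ln(Qₚ/Kₚ) = (8.314 J mol⁻¹ K⁻¹)(298 K) × ln(19700/1.02×10⁵)
   = (2.478 kJ/mol)(-1.644) = -4.07 kJ/mol
ΔG < 0, so the forward reaction is spontaneous (proceeds forward).

ΔG = -4.07 kJ/mol; the forward reaction is spontaneous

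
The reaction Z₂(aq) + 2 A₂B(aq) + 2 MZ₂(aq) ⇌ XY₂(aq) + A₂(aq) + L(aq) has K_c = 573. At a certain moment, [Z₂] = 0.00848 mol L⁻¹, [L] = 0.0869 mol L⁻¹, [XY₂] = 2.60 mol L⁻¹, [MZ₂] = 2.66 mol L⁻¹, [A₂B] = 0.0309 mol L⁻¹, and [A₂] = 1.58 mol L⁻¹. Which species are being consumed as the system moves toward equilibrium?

Q_c = [XY₂]·[A₂]·[L] / ([Z₂]·[A₂B]²·[MZ₂]²) = (2.60)·(1.58)·(0.0869) / ((0.00848)·(0.0309)²·(2.66)²) = 6230
Q_c = 6230 > K_c = 573: net reverse reaction.

XY₂, A₂, L (products)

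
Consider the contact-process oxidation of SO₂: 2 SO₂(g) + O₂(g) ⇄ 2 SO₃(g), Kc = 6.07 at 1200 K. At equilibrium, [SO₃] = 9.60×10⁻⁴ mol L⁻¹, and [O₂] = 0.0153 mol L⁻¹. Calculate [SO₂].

At equilibrium, Kc = [SO₃]² / ([SO₂]²·[O₂]) = 6.07.
(9.60×10⁻⁴)² / (([SO₂])²·(0.0153)) = 6.07
[SO₂]² = 9.92×10⁻⁶ ⇒ [SO₂] = 0.00315 mol L⁻¹

[SO₂] = 0.00315 mol L⁻¹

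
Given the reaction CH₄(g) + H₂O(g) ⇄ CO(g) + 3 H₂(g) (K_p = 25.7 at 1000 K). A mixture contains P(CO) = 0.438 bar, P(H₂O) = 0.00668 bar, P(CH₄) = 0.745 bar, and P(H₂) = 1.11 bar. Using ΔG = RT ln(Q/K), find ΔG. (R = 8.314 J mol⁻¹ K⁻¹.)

ΔG = 12.8 kJ/mol

Q_p = P(CO)·P(H₂)³ / (P(CH₄)·P(H₂O)) = (0.438)·(1.11)³ / ((0.745)·(0.00668)) = 120
ΔG = RT ln(Q_p/K_p) = (8.314 J mol⁻¹ K⁻¹)(1000 K) × ln(120/25.7)
   = (8.314 kJ/mol)(1.541) = 12.8 kJ/mol
ΔG > 0, so the forward reaction is non-spontaneous (proceeds in reverse).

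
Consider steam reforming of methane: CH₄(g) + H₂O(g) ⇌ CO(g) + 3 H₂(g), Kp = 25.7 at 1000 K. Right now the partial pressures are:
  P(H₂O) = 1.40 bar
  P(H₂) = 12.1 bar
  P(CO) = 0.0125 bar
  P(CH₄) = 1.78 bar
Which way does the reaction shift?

Qp = P(CO)·P(H₂)³ / (P(CH₄)·P(H₂O)) = (0.0125)·(12.1)³ / ((1.78)·(1.40)) = 8.89
Qp = 8.89 < Kp = 25.7, so the forward reaction proceeds.

to the right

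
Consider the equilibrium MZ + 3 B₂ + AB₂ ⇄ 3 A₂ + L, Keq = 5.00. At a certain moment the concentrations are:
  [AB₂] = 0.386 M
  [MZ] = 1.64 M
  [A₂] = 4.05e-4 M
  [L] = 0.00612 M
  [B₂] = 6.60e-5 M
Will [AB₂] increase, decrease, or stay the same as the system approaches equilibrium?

decrease

Q = [A₂]³·[L] / ([MZ]·[B₂]³·[AB₂]) = (4.05e-4)³·(0.00612) / ((1.64)·(6.60e-5)³·(0.386)) = 2.23
Q = 2.23 < Keq = 5.00: net forward reaction.
AB₂ is a reactant, so it decreases.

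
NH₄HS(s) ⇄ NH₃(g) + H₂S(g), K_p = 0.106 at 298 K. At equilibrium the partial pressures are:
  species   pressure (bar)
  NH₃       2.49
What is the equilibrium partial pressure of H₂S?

P(H₂S) = 0.0426 bar

(NH₄HS is a pure solid — omitted from K_p.)
At equilibrium, K_p = P(NH₃)·P(H₂S) = 0.106.
(2.49)·(P(H₂S)) = 0.106
P(H₂S) = 0.0426 bar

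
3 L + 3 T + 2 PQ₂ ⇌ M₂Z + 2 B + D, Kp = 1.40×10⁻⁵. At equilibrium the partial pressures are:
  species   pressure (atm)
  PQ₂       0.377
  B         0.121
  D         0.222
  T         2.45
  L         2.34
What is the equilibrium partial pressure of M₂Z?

At equilibrium, Kp = P(M₂Z)·P(B)²·P(D) / (P(L)³·P(T)³·P(PQ₂)²) = 1.40×10⁻⁵.
(P(M₂Z))·(0.121)²·(0.222) / ((2.34)³·(2.45)³·(0.377)²) = 1.40×10⁻⁵
P(M₂Z) = 0.115 atm

P(M₂Z) = 0.115 atm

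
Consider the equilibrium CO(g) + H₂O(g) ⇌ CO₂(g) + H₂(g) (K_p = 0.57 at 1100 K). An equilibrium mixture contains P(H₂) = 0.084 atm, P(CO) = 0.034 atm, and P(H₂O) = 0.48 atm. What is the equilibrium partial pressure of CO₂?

At equilibrium, K_p = P(CO₂)·P(H₂) / (P(CO)·P(H₂O)) = 0.57.
(P(CO₂))·(0.084) / ((0.034)·(0.48)) = 0.57
P(CO₂) = 0.111 = 0.11 atm

P(CO₂) = 0.11 atm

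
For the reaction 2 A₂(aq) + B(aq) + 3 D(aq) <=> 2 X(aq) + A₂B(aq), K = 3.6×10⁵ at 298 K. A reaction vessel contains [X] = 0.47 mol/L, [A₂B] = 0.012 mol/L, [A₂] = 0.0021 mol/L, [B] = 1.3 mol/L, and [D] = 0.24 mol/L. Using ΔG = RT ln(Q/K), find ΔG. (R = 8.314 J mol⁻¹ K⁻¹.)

ΔG = -5.89 kJ/mol

Q = [X]²·[A₂B] / ([A₂]²·[B]·[D]³) = (0.47)²·(0.012) / ((0.0021)²·(1.3)·(0.24)³) = 33400
ΔG = RT ln(Q/K) = (8.314 J mol⁻¹ K⁻¹)(298 K) × ln(33400/3.6×10⁵)
   = (2.478 kJ/mol)(-2.378) = -5.89 kJ/mol
ΔG < 0, so the forward reaction is spontaneous (proceeds forward).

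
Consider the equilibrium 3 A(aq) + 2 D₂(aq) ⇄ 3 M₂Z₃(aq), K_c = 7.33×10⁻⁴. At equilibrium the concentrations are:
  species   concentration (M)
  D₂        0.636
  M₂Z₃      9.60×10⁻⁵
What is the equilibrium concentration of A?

[A] = 0.00144 M

At equilibrium, K_c = [M₂Z₃]³ / ([A]³·[D₂]²) = 7.33×10⁻⁴.
(9.60×10⁻⁵)³ / (([A])³·(0.636)²) = 7.33×10⁻⁴
[A]³ = 2.98×10⁻⁹ ⇒ [A] = 0.00144 M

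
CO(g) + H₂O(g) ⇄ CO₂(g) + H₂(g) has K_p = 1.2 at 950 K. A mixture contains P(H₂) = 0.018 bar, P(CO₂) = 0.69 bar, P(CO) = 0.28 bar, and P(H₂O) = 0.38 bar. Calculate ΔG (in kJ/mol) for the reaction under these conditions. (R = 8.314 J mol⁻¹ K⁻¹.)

ΔG = -18.4 kJ/mol

Q_p = P(CO₂)·P(H₂) / (P(CO)·P(H₂O)) = (0.69)·(0.018) / ((0.28)·(0.38)) = 0.117
ΔG = RT ln(Q_p/K_p) = (8.314 J mol⁻¹ K⁻¹)(950 K) × ln(0.117/1.2)
   = (7.898 kJ/mol)(-2.328) = -18.4 kJ/mol
ΔG < 0, so the forward reaction is spontaneous (proceeds forward).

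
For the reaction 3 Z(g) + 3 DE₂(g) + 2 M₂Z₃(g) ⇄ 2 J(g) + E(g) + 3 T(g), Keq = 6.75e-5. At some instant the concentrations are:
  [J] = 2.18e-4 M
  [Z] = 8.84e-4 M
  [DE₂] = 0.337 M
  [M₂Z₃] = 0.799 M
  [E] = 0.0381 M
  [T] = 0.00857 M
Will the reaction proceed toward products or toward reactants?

Q = [J]²·[E]·[T]³ / ([Z]³·[DE₂]³·[M₂Z₃]²) = (2.18e-4)²·(0.0381)·(0.00857)³ / ((8.84e-4)³·(0.337)³·(0.799)²) = 6.75e-5
Q = 6.75e-5 = Keq, so the system is already at equilibrium.

no net change (already at equilibrium)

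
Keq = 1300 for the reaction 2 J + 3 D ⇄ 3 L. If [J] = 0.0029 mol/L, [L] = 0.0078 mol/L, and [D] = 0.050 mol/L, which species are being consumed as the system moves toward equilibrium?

J, D (reactants)

Q = [L]³ / ([J]²·[D]³) = (0.0078)³ / ((0.0029)²·(0.050)³) = 450
Q = 450 < Keq = 1300: net forward reaction.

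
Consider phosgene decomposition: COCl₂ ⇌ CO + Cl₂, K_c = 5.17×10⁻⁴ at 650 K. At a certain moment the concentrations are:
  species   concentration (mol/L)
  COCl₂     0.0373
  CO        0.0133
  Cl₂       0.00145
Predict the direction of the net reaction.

at equilibrium

Q_c = [CO]·[Cl₂] / [COCl₂] = (0.0133)·(0.00145) / (0.0373) = 5.17×10⁻⁴
Q_c = 5.17×10⁻⁴ = K_c, so the system is already at equilibrium.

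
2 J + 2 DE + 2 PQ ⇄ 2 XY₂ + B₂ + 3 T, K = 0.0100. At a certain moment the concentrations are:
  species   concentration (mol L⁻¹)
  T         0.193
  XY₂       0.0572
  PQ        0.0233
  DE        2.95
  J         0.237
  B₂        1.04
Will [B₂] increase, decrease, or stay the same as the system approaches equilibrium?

Q = [XY₂]²·[B₂]·[T]³ / ([J]²·[DE]²·[PQ]²) = (0.0572)²·(1.04)·(0.193)³ / ((0.237)²·(2.95)²·(0.0233)²) = 0.0922
Q = 0.0922 > K = 0.0100: net reverse reaction.
B₂ is a product, so it decreases.

decrease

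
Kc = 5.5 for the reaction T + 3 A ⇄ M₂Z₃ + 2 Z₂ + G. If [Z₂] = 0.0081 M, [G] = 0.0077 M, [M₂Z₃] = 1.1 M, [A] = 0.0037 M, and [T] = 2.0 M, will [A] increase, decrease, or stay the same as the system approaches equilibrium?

Qc = [M₂Z₃]·[Z₂]²·[G] / ([T]·[A]³) = (1.1)·(0.0081)²·(0.0077) / ((2.0)·(0.0037)³) = 5.5
Qc = 5.5 = Kc; the system is at equilibrium.

stay the same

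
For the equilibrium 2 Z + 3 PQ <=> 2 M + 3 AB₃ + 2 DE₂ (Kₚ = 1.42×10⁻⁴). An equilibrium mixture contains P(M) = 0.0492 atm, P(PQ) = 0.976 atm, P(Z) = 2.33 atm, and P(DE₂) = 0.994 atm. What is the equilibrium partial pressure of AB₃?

At equilibrium, Kₚ = P(M)²·P(AB₃)³·P(DE₂)² / (P(Z)²·P(PQ)³) = 1.42×10⁻⁴.
(0.0492)²·(P(AB₃))³·(0.994)² / ((2.33)²·(0.976)³) = 1.42×10⁻⁴
P(AB₃)³ = 0.300 ⇒ P(AB₃) = 0.669 atm

P(AB₃) = 0.669 atm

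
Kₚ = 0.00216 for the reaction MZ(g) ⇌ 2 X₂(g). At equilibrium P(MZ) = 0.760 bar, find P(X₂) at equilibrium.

At equilibrium, Kₚ = P(X₂)² / P(MZ) = 0.00216.
(P(X₂))² / (0.760) = 0.00216
P(X₂)² = 0.00164 ⇒ P(X₂) = 0.0405 bar

P(X₂) = 0.0405 bar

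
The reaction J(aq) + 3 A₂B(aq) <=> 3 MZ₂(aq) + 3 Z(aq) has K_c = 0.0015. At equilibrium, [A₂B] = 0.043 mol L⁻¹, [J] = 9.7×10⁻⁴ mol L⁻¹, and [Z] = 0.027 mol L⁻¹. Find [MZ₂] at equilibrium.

At equilibrium, K_c = [MZ₂]³·[Z]³ / ([J]·[A₂B]³) = 0.0015.
([MZ₂])³·(0.027)³ / ((9.7×10⁻⁴)·(0.043)³) = 0.0015
[MZ₂]³ = 5.88×10⁻⁶ ⇒ [MZ₂] = 0.018 mol L⁻¹

[MZ₂] = 0.018 mol L⁻¹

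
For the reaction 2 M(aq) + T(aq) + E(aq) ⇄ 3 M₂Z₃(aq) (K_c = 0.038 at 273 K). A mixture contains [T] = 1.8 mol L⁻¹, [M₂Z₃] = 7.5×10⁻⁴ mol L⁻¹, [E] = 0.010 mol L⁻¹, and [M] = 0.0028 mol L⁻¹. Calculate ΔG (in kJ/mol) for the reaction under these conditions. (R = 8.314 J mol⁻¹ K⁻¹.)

ΔG = -5.77 kJ/mol

Q_c = [M₂Z₃]³ / ([M]²·[T]·[E]) = (7.5×10⁻⁴)³ / ((0.0028)²·(1.8)·(0.010)) = 0.00299
ΔG = RT ln(Q_c/K_c) = (8.314 J mol⁻¹ K⁻¹)(273 K) × ln(0.00299/0.038)
   = (2.270 kJ/mol)(-2.542) = -5.77 kJ/mol
ΔG < 0, so the forward reaction is spontaneous (proceeds forward).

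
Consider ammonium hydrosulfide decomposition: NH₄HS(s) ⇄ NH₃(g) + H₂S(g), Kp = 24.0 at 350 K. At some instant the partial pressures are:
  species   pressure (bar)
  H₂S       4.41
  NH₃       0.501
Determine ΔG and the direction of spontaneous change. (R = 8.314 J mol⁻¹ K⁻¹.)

ΔG = -6.94 kJ/mol; the forward reaction is spontaneous

(NH₄HS is a pure solid — omitted from Qp.)
Qp = P(NH₃)·P(H₂S) = (0.501)·(4.41) = 2.21
ΔG = RT ln(Qp/Kp) = (8.314 J mol⁻¹ K⁻¹)(350 K) × ln(2.21/24.0)
   = (2.910 kJ/mol)(-2.385) = -6.94 kJ/mol
ΔG < 0, so the forward reaction is spontaneous (proceeds forward).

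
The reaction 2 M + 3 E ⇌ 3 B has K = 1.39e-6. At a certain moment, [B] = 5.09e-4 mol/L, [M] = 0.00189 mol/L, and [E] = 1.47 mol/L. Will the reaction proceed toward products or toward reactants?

toward reactants

Q = [B]³ / ([M]²·[E]³) = (5.09e-4)³ / ((0.00189)²·(1.47)³) = 1.16e-5
Q = 1.16e-5 > K = 1.39e-6, so the reverse reaction proceeds.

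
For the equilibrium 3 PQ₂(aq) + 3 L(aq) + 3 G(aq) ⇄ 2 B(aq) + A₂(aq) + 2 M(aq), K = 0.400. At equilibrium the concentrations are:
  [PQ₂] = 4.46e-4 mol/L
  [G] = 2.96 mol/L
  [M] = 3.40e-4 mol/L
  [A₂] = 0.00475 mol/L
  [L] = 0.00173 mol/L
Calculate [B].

[B] = 9.32e-5 mol/L

At equilibrium, K = [B]²·[A₂]·[M]² / ([PQ₂]³·[L]³·[G]³) = 0.400.
([B])²·(0.00475)·(3.40e-4)² / ((4.46e-4)³·(0.00173)³·(2.96)³) = 0.400
[B]² = 8.68e-9 ⇒ [B] = 9.32e-5 mol/L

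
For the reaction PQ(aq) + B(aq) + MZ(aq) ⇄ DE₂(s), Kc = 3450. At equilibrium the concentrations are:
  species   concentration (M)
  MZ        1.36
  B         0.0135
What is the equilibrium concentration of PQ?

(DE₂ is a pure solid — omitted from Kc.)
At equilibrium, Kc = 1 / ([PQ]·[B]·[MZ]) = 3450.
1 / (([PQ])·(0.0135)·(1.36)) = 3450
[PQ] = 0.0158 M

[PQ] = 0.0158 M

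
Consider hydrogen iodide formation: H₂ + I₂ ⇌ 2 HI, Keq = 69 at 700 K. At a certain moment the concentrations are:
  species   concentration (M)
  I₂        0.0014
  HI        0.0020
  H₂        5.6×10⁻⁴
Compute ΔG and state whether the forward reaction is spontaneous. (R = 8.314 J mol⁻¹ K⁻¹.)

Q = [HI]² / ([H₂]·[I₂]) = (0.0020)² / ((5.6×10⁻⁴)·(0.0014)) = 5.10
ΔG = RT ln(Q/Keq) = (8.314 J mol⁻¹ K⁻¹)(700 K) × ln(5.10/69)
   = (5.820 kJ/mol)(-2.605) = -15.2 kJ/mol
ΔG < 0, so the forward reaction is spontaneous (proceeds forward).

ΔG = -15.2 kJ/mol; the forward reaction is spontaneous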